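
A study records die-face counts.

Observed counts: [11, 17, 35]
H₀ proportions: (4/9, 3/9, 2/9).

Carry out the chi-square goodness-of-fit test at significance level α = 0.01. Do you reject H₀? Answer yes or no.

n = 63; E_i = n·p_i = [28.00, 21.00, 14.00]
χ² = (11−28.00)²/28.00 + (17−21.00)²/21.00 + (35−14.00)²/14.00 = 42.5833
df = 2
p-value (upper-tail) = 0.00000
At α=0.01: p < α → reject H₀

reject H₀: yes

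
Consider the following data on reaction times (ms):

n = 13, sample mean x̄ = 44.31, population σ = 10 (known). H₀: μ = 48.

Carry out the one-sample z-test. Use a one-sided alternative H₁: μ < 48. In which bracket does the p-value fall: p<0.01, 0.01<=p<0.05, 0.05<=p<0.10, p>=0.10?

SE = σ/√n = 10/√13 = 2.7735
z = (x̄−μ₀)/SE = (44.31−48)/2.7735 = -1.3304
p-value (one-sided, H₁ less) = 0.09169
→ bracket: 0.05<=p<0.10

p-value bracket: 0.05<=p<0.10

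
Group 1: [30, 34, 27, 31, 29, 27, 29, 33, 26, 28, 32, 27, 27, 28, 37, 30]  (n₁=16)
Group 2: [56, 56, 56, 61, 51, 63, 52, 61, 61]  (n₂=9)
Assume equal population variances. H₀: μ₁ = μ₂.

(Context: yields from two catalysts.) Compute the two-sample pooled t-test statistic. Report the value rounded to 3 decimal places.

x̄₁=29.688, s₁=3.049, n₁=16
x̄₂=57.444, s₂=4.275, n₂=9
s_p² = [15·3.049² + 8·4.275²]/23 = 12.4200
SE = √(s_p²·(1/16+1/9)) = 1.4684
t = (29.688−57.444)/1.4684 = -18.9026
df = 23

test statistic = -18.903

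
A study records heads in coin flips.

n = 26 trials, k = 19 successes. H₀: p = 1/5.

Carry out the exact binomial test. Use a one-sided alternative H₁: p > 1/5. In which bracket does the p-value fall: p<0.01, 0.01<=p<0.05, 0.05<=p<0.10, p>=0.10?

p-value bracket: p<0.01

Exact binomial: n=26, k=19, p₀=1/5=0.2000
P(X≥19) from Σ C(n,i)·p₀^i·(1−p₀)^(n−i)
p-value (one-sided, H₁ greater) = 0.00000
→ bracket: p<0.01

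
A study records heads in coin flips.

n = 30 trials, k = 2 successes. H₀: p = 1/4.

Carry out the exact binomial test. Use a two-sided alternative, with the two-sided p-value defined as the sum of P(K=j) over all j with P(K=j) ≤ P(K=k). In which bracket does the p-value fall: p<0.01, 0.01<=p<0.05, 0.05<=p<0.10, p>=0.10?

Exact binomial: n=30, k=2, p₀=1/4=0.2500
P(X=j) = C(n,j)·p₀^j·(1−p₀)^(n−j); p = Σ P(X=j) over j with P(X=j) ≤ P(X=2)
p-value (two-sided) = 0.01878
→ bracket: 0.01<=p<0.05

p-value bracket: 0.01<=p<0.05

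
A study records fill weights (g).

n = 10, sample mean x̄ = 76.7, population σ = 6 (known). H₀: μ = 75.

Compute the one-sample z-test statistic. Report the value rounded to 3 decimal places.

SE = σ/√n = 6/√10 = 1.8974
z = (x̄−μ₀)/SE = (76.7−75)/1.8974 = 0.8960

test statistic = 0.896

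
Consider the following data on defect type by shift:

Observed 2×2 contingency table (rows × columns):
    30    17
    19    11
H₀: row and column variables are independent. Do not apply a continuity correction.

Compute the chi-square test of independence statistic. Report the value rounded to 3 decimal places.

test statistic = 0.002

Row totals [47, 30], col totals [49, 28], n=77
χ² = (30−29.91)²/29.91 + (17−17.09)²/17.09 + (19−19.09)²/19.09 + (11−10.91)²/10.91 = 0.0020
df = 1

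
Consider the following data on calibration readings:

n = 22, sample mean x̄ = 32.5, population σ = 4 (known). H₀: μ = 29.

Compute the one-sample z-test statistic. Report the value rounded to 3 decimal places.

test statistic = 4.104

SE = σ/√n = 4/√22 = 0.8528
z = (x̄−μ₀)/SE = (32.5−29)/0.8528 = 4.1041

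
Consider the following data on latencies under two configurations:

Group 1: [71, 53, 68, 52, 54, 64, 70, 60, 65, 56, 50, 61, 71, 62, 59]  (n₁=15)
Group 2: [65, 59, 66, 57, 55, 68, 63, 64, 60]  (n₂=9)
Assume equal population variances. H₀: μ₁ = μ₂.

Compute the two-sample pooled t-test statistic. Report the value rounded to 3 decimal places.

test statistic = -0.313

x̄₁=61.067, s₁=7.076, n₁=15
x̄₂=61.889, s₂=4.372, n₂=9
s_p² = [14·7.076² + 8·4.372²]/22 = 38.8101
SE = √(s_p²·(1/15+1/9)) = 2.6267
t = (61.067−61.889)/2.6267 = -0.3130
df = 22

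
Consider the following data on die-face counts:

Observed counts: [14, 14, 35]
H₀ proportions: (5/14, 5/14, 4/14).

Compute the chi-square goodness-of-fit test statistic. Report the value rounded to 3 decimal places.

test statistic = 22.478

n = 63; E_i = n·p_i = [22.50, 22.50, 18.00]
χ² = (14−22.50)²/22.50 + (14−22.50)²/22.50 + (35−18.00)²/18.00 = 22.4778
df = 2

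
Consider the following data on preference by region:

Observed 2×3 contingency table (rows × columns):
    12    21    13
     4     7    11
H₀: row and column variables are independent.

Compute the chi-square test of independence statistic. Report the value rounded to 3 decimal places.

test statistic = 3.080

Row totals [46, 22], col totals [16, 28, 24], n=68
χ² = (12−10.82)²/10.82 + (21−18.94)²/18.94 + (13−16.24)²/16.24 + (4−5.18)²/5.18 + (7−9.06)²/9.06 + (11−7.76)²/7.76 = 3.0797
df = 2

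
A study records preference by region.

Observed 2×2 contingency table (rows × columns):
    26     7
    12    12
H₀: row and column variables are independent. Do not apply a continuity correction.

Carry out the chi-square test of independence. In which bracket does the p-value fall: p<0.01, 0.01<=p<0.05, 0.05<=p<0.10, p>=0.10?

Row totals [33, 24], col totals [38, 19], n=57
χ² = (26−22.00)²/22.00 + (7−11.00)²/11.00 + (12−16.00)²/16.00 + (12−8.00)²/8.00 = 5.1818
df = 1
p-value (upper-tail) = 0.02282
→ bracket: 0.01<=p<0.05

p-value bracket: 0.01<=p<0.05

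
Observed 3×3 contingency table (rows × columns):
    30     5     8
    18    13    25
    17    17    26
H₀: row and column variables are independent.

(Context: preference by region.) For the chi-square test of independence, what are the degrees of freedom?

df = (r−1)(c−1) = (3−1)·(3−1) = 4

degrees of freedom = 4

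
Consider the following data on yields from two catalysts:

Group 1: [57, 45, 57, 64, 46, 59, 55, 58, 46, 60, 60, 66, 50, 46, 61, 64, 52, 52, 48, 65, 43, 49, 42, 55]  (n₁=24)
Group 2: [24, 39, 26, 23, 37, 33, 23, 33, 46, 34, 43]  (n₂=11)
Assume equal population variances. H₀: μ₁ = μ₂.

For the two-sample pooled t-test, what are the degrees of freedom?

df = n₁ + n₂ − 2 = 24 + 11 − 2 = 33

degrees of freedom = 33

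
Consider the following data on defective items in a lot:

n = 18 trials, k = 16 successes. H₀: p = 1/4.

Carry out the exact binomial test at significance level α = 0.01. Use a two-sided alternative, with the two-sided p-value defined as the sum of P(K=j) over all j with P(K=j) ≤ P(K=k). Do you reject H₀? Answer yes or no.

Exact binomial: n=18, k=16, p₀=1/4=0.2500
P(X=j) = C(n,j)·p₀^j·(1−p₀)^(n−j); p = Σ P(X=j) over j with P(X=j) ≤ P(X=16)
p-value (two-sided) = 0.00000
At α=0.01: p < α → reject H₀

reject H₀: yes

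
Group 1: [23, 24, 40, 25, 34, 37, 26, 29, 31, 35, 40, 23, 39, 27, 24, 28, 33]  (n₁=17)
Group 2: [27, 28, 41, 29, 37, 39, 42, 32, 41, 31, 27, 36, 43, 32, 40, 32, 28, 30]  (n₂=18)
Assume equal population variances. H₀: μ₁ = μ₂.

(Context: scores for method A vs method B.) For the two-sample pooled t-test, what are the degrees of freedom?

degrees of freedom = 33

df = n₁ + n₂ − 2 = 17 + 18 − 2 = 33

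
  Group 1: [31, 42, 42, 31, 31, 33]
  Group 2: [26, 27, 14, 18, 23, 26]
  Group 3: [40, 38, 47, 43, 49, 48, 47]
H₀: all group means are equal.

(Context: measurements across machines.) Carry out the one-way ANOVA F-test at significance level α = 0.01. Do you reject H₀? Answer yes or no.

Group means [35.00, 22.33, 44.57], grand mean 34.526
SSB = Σnᵢ(x̄ᵢ−x̄)² = 1599.689; SSW = ΣΣ(x−x̄ᵢ)² = 397.048
MSB = 1599.689/2 = 799.8446; MSW = 397.048/16 = 24.8155
F = MSB/MSW = 32.2317
df = (2, 16)
p-value (upper-tail) = 0.00000
At α=0.01: p < α → reject H₀

reject H₀: yes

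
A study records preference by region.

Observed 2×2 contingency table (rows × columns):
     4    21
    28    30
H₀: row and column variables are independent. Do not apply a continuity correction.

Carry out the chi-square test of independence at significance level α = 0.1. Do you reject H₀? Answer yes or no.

reject H₀: yes

Row totals [25, 58], col totals [32, 51], n=83
χ² = (4−9.64)²/9.64 + (21−15.36)²/15.36 + (28−22.36)²/22.36 + (30−35.64)²/35.64 = 7.6821
df = 1
p-value (upper-tail) = 0.00558
At α=0.1: p < α → reject H₀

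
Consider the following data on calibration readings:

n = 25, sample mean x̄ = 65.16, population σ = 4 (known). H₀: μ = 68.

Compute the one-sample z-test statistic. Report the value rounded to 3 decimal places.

test statistic = -3.550

SE = σ/√n = 4/√25 = 0.8000
z = (x̄−μ₀)/SE = (65.16−68)/0.8000 = -3.5500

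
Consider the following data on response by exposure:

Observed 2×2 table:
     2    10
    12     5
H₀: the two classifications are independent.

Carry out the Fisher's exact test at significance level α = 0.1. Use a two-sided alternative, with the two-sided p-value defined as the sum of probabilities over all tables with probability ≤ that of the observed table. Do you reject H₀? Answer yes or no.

Margins: r₁=12, r₂=17, c₁=14, c₂=15, n=29
p_obs = C(12,2)·C(17,12)/C(29,14); sum pmf over tables with pmf ≤ p_obs
p-value (two-sided) = 0.00778
At α=0.1: p < α → reject H₀

reject H₀: yes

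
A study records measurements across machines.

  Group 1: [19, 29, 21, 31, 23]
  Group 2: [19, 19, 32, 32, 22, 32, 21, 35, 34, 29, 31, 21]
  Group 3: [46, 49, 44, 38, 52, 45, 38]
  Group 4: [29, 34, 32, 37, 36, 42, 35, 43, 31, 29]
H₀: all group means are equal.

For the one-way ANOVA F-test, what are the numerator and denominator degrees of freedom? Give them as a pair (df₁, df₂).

k = 4 groups, N = 34 total
df = (k−1, N−k) = (4−1, 34−4) = (3, 30)

degrees of freedom = [3, 30]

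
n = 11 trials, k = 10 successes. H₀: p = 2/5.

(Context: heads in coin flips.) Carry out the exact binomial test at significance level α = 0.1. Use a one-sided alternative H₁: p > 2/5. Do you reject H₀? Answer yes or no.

reject H₀: yes

Exact binomial: n=11, k=10, p₀=2/5=0.4000
P(X≥10) from Σ C(n,i)·p₀^i·(1−p₀)^(n−i)
p-value (one-sided, H₁ greater) = 0.00073
At α=0.1: p < α → reject H₀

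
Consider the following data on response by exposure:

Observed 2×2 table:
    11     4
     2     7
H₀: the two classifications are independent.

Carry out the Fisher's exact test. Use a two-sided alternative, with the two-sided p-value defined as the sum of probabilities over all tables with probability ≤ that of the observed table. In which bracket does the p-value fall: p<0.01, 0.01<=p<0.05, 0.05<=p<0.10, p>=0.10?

Margins: r₁=15, r₂=9, c₁=13, c₂=11, n=24
p_obs = C(15,11)·C(9,2)/C(24,13); sum pmf over tables with pmf ≤ p_obs
p-value (two-sided) = 0.03274
→ bracket: 0.01<=p<0.05

p-value bracket: 0.01<=p<0.05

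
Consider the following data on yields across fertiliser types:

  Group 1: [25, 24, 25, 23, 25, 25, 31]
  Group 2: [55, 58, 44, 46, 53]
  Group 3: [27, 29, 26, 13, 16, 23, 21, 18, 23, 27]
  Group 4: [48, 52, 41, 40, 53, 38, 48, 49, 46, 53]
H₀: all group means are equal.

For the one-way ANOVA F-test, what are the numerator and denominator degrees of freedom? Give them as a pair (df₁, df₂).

degrees of freedom = [3, 28]

k = 4 groups, N = 32 total
df = (k−1, N−k) = (4−1, 32−4) = (3, 28)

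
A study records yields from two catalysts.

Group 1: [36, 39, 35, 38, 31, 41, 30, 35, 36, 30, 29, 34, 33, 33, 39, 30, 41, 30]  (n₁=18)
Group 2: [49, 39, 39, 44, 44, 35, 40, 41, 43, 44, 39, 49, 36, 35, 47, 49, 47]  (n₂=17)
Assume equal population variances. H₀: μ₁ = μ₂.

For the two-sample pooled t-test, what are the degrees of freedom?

df = n₁ + n₂ − 2 = 18 + 17 − 2 = 33

degrees of freedom = 33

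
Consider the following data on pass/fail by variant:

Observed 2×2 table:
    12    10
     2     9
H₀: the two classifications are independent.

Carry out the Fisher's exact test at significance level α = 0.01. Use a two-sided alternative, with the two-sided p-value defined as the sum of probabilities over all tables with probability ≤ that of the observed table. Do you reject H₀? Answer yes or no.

reject H₀: no

Margins: r₁=22, r₂=11, c₁=14, c₂=19, n=33
p_obs = C(22,12)·C(11,2)/C(33,14); sum pmf over tables with pmf ≤ p_obs
p-value (two-sided) = 0.06741
At α=0.01: p ≥ α → fail to reject H₀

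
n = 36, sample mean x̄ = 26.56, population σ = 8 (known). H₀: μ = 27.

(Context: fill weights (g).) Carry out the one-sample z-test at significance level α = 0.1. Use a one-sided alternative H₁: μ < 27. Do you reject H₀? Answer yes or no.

reject H₀: no

SE = σ/√n = 8/√36 = 1.3333
z = (x̄−μ₀)/SE = (26.56−27)/1.3333 = -0.3300
p-value (one-sided, H₁ less) = 0.37070
At α=0.1: p ≥ α → fail to reject H₀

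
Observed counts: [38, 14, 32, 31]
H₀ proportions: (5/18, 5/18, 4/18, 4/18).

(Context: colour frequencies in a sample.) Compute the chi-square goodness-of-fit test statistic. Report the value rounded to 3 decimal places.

test statistic = 14.013

n = 115; E_i = n·p_i = [31.94, 31.94, 25.56, 25.56]
χ² = (38−31.94)²/31.94 + (14−31.94)²/31.94 + (32−25.56)²/25.56 + (31−25.56)²/25.56 = 14.0130
df = 3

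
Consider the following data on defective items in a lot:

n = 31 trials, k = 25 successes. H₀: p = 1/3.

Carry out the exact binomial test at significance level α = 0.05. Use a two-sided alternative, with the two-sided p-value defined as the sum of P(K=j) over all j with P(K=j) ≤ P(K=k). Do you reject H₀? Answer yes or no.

Exact binomial: n=31, k=25, p₀=1/3=0.3333
P(X=j) = C(n,j)·p₀^j·(1−p₀)^(n−j); p = Σ P(X=j) over j with P(X=j) ≤ P(X=25)
p-value (two-sided) = 0.00000
At α=0.05: p < α → reject H₀

reject H₀: yes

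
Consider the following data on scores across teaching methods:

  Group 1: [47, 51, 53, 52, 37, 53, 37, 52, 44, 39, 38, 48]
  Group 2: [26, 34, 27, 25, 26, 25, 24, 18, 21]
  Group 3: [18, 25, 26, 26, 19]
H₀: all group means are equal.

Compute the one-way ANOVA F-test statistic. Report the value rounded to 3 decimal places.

Group means [45.92, 25.11, 22.80], grand mean 34.269
SSB = Σnᵢ(x̄ᵢ−x̄)² = 3040.510; SSW = ΣΣ(x−x̄ᵢ)² = 694.606
MSB = 3040.510/2 = 1520.2549; MSW = 694.606/23 = 30.2002
F = MSB/MSW = 50.3392
df = (2, 23)

test statistic = 50.339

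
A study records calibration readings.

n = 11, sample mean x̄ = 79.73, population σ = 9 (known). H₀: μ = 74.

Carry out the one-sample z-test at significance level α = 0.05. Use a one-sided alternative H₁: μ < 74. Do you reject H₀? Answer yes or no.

SE = σ/√n = 9/√11 = 2.7136
z = (x̄−μ₀)/SE = (79.73−74)/2.7136 = 2.1116
p-value (one-sided, H₁ less) = 0.98264
At α=0.05: p ≥ α → fail to reject H₀

reject H₀: no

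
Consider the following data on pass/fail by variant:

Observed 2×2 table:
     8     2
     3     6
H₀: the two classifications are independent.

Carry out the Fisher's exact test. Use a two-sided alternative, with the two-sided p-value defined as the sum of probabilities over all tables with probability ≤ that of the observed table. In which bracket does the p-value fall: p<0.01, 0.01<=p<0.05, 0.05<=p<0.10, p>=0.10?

Margins: r₁=10, r₂=9, c₁=11, c₂=8, n=19
p_obs = C(10,8)·C(9,3)/C(19,11); sum pmf over tables with pmf ≤ p_obs
p-value (two-sided) = 0.06978
→ bracket: 0.05<=p<0.10

p-value bracket: 0.05<=p<0.10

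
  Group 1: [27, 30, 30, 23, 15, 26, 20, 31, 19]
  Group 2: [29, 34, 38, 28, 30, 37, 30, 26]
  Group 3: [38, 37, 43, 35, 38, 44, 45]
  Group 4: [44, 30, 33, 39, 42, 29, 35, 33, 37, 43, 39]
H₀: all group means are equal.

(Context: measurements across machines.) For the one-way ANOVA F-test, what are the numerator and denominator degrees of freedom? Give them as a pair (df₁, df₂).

k = 4 groups, N = 35 total
df = (k−1, N−k) = (4−1, 35−4) = (3, 31)

degrees of freedom = [3, 31]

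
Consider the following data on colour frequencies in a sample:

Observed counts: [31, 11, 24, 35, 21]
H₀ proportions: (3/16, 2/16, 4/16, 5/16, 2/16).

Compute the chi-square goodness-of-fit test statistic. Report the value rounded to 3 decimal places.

n = 122; E_i = n·p_i = [22.88, 15.25, 30.50, 38.12, 15.25]
χ² = (31−22.88)²/22.88 + (11−15.25)²/15.25 + (24−30.50)²/30.50 + (35−38.12)²/38.12 + (21−15.25)²/15.25 = 7.8798
df = 4

test statistic = 7.880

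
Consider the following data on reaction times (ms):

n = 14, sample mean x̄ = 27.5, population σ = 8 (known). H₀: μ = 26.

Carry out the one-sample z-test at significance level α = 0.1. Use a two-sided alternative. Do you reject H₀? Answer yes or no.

reject H₀: no

SE = σ/√n = 8/√14 = 2.1381
z = (x̄−μ₀)/SE = (27.5−26)/2.1381 = 0.7016
p-value (two-sided) = 0.48295
At α=0.1: p ≥ α → fail to reject H₀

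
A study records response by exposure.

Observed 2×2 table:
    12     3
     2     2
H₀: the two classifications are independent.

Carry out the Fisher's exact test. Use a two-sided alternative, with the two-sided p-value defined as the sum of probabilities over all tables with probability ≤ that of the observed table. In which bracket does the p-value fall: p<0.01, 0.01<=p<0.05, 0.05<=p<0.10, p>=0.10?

p-value bracket: p>=0.10

Margins: r₁=15, r₂=4, c₁=14, c₂=5, n=19
p_obs = C(15,12)·C(4,2)/C(19,14); sum pmf over tables with pmf ≤ p_obs
p-value (two-sided) = 0.27219
→ bracket: p>=0.10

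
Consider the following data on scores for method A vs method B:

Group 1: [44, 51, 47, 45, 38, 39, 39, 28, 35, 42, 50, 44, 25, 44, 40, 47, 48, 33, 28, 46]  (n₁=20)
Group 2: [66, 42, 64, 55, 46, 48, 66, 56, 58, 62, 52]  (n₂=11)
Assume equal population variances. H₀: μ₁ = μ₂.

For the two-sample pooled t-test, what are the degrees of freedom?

df = n₁ + n₂ − 2 = 20 + 11 − 2 = 29

degrees of freedom = 29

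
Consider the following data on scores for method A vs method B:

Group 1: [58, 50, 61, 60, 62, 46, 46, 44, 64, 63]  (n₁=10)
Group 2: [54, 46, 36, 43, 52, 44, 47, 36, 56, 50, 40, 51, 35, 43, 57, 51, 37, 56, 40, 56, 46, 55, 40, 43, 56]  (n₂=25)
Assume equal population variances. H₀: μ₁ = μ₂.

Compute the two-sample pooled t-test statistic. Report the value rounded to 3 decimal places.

x̄₁=55.400, s₁=7.961, n₁=10
x̄₂=46.800, s₂=7.343, n₂=25
s_p² = [9·7.961² + 24·7.343²]/33 = 56.4970
SE = √(s_p²·(1/10+1/25)) = 2.8124
t = (55.400−46.800)/2.8124 = 3.0579
df = 33

test statistic = 3.058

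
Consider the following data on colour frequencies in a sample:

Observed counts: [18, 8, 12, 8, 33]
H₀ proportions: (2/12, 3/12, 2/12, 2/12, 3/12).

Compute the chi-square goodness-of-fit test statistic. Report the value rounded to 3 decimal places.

n = 79; E_i = n·p_i = [13.17, 19.75, 13.17, 13.17, 19.75]
χ² = (18−13.17)²/13.17 + (8−19.75)²/19.75 + (12−13.17)²/13.17 + (8−13.17)²/13.17 + (33−19.75)²/19.75 = 19.7848
df = 4

test statistic = 19.785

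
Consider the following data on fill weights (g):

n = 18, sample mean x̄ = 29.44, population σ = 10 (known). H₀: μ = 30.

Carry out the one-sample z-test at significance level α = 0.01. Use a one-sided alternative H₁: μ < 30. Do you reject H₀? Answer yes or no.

SE = σ/√n = 10/√18 = 2.3570
z = (x̄−μ₀)/SE = (29.44−30)/2.3570 = -0.2376
p-value (one-sided, H₁ less) = 0.40610
At α=0.01: p ≥ α → fail to reject H₀

reject H₀: no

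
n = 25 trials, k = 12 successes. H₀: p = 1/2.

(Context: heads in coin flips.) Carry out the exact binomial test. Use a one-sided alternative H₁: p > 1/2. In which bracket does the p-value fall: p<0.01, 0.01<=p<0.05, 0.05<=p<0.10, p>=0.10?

p-value bracket: p>=0.10

Exact binomial: n=25, k=12, p₀=1/2=0.5000
P(X≥12) from Σ C(n,i)·p₀^i·(1−p₀)^(n−i)
p-value (one-sided, H₁ greater) = 0.65498
→ bracket: p>=0.10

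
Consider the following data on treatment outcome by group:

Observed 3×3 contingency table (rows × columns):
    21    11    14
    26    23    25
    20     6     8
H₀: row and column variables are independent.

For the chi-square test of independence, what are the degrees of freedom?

df = (r−1)(c−1) = (3−1)·(3−1) = 4

degrees of freedom = 4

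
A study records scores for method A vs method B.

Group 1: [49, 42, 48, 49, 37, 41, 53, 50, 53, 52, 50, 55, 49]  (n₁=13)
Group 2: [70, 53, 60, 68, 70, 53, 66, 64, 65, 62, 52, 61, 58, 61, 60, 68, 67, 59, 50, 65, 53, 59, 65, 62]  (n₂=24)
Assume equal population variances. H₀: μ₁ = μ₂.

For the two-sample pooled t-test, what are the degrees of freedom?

df = n₁ + n₂ − 2 = 13 + 24 − 2 = 35

degrees of freedom = 35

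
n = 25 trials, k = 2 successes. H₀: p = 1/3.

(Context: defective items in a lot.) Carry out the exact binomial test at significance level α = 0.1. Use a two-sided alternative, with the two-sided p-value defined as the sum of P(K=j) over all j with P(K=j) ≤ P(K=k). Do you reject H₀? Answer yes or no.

reject H₀: yes

Exact binomial: n=25, k=2, p₀=1/3=0.3333
P(X=j) = C(n,j)·p₀^j·(1−p₀)^(n−j); p = Σ P(X=j) over j with P(X=j) ≤ P(X=2)
p-value (two-sided) = 0.00515
At α=0.1: p < α → reject H₀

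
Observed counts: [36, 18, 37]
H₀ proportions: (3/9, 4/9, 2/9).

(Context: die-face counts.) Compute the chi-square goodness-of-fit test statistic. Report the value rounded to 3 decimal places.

n = 91; E_i = n·p_i = [30.33, 40.44, 20.22]
χ² = (36−30.33)²/30.33 + (18−40.44)²/40.44 + (37−20.22)²/20.22 = 27.4341
df = 2

test statistic = 27.434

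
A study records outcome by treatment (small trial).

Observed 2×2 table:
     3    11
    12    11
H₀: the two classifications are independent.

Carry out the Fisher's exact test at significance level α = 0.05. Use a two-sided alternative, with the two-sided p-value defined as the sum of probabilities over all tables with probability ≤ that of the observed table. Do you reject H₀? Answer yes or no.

Margins: r₁=14, r₂=23, c₁=15, c₂=22, n=37
p_obs = C(14,3)·C(23,12)/C(37,15); sum pmf over tables with pmf ≤ p_obs
p-value (two-sided) = 0.09049
At α=0.05: p ≥ α → fail to reject H₀

reject H₀: no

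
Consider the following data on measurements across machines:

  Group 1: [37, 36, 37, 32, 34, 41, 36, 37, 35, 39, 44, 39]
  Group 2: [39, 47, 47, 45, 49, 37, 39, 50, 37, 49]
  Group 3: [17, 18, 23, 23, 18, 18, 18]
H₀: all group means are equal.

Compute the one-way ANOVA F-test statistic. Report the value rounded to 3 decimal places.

test statistic = 82.907

Group means [37.25, 43.90, 19.29], grand mean 35.207
SSB = Σnᵢ(x̄ᵢ−x̄)² = 2580.180; SSW = ΣΣ(x−x̄ᵢ)² = 404.579
MSB = 2580.180/2 = 1290.0900; MSW = 404.579/26 = 15.5607
F = MSB/MSW = 82.9069
df = (2, 26)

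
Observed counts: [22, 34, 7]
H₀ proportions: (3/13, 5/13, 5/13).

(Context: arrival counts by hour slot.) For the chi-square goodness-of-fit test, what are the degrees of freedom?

degrees of freedom = 2

df = k − 1 = 3 − 1 = 2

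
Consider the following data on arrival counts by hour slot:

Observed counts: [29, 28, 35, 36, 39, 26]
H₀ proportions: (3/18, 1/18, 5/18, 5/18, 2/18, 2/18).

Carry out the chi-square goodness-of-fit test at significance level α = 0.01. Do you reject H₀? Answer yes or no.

n = 193; E_i = n·p_i = [32.17, 10.72, 53.61, 53.61, 21.44, 21.44]
χ² = (29−32.17)²/32.17 + (28−10.72)²/10.72 + (35−53.61)²/53.61 + (36−53.61)²/53.61 + (39−21.44)²/21.44 + (26−21.44)²/21.44 = 55.7389
df = 5
p-value (upper-tail) = 0.00000
At α=0.01: p < α → reject H₀

reject H₀: yes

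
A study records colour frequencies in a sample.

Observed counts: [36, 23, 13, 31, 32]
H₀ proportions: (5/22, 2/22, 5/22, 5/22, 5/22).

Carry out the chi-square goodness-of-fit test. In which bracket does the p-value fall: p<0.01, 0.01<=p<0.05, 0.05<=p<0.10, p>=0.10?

n = 135; E_i = n·p_i = [30.68, 12.27, 30.68, 30.68, 30.68]
χ² = (36−30.68)²/30.68 + (23−12.27)²/12.27 + (13−30.68)²/30.68 + (31−30.68)²/30.68 + (32−30.68)²/30.68 = 20.5481
df = 4
p-value (upper-tail) = 0.00039
→ bracket: p<0.01

p-value bracket: p<0.01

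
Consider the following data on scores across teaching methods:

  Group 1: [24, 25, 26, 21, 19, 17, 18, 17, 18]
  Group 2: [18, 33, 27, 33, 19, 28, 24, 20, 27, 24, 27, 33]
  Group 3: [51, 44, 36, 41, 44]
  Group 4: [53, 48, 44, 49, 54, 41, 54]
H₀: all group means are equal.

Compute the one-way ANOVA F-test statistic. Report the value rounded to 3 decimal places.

Group means [20.56, 26.08, 43.20, 49.00], grand mean 32.030
SSB = Σnᵢ(x̄ᵢ−x̄)² = 4249.031; SSW = ΣΣ(x−x̄ᵢ)² = 687.939
MSB = 4249.031/3 = 1416.3436; MSW = 687.939/29 = 23.7220
F = MSB/MSW = 59.7058
df = (3, 29)

test statistic = 59.706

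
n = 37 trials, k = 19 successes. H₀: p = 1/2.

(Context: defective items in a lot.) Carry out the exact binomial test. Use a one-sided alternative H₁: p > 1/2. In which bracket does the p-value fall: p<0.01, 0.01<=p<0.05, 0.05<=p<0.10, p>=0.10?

Exact binomial: n=37, k=19, p₀=1/2=0.5000
P(X≥19) from Σ C(n,i)·p₀^i·(1−p₀)^(n−i)
p-value (one-sided, H₁ greater) = 0.50000
→ bracket: p>=0.10

p-value bracket: p>=0.10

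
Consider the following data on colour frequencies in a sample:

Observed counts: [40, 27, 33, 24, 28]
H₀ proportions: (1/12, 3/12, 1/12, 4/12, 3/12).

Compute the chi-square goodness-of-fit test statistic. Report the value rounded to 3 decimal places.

n = 152; E_i = n·p_i = [12.67, 38.00, 12.67, 50.67, 38.00]
χ² = (40−12.67)²/12.67 + (27−38.00)²/38.00 + (33−12.67)²/12.67 + (24−50.67)²/50.67 + (28−38.00)²/38.00 = 111.4737
df = 4

test statistic = 111.474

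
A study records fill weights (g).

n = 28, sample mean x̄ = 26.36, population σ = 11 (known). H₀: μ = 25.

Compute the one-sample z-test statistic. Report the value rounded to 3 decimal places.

SE = σ/√n = 11/√28 = 2.0788
z = (x̄−μ₀)/SE = (26.36−25)/2.0788 = 0.6542

test statistic = 0.654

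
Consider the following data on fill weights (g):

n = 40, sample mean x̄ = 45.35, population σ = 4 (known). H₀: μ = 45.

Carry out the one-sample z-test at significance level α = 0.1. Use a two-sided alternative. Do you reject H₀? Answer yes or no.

SE = σ/√n = 4/√40 = 0.6325
z = (x̄−μ₀)/SE = (45.35−45)/0.6325 = 0.5534
p-value (two-sided) = 0.57999
At α=0.1: p ≥ α → fail to reject H₀

reject H₀: no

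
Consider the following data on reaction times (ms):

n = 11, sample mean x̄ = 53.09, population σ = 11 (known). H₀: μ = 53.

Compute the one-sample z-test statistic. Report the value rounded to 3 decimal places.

test statistic = 0.027

SE = σ/√n = 11/√11 = 3.3166
z = (x̄−μ₀)/SE = (53.09−53)/3.3166 = 0.0271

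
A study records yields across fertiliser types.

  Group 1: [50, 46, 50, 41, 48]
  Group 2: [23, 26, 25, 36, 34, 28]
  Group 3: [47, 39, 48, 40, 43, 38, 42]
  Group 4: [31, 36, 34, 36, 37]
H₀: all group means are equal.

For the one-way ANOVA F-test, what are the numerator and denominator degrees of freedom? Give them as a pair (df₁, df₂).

degrees of freedom = [3, 19]

k = 4 groups, N = 23 total
df = (k−1, N−k) = (4−1, 23−4) = (3, 19)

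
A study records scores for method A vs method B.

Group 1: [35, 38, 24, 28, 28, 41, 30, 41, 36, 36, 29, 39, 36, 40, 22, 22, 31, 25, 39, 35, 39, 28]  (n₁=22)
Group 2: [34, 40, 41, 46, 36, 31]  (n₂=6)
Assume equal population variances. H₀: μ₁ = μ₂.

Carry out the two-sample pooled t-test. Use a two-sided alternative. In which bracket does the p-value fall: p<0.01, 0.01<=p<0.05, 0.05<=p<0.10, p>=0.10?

x̄₁=32.818, s₁=6.307, n₁=22
x̄₂=38.000, s₂=5.404, n₂=6
s_p² = [21·6.307² + 5·5.404²]/26 = 37.7413
SE = √(s_p²·(1/22+1/6)) = 2.8294
t = (32.818−38.000)/2.8294 = -1.8314
df = 26
p-value (two-sided) = 0.07852
→ bracket: 0.05<=p<0.10

p-value bracket: 0.05<=p<0.10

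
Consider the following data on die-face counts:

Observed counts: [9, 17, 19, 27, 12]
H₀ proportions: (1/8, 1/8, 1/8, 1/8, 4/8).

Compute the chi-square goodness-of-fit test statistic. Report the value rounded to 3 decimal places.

test statistic = 58.476

n = 84; E_i = n·p_i = [10.50, 10.50, 10.50, 10.50, 42.00]
χ² = (9−10.50)²/10.50 + (17−10.50)²/10.50 + (19−10.50)²/10.50 + (27−10.50)²/10.50 + (12−42.00)²/42.00 = 58.4762
df = 4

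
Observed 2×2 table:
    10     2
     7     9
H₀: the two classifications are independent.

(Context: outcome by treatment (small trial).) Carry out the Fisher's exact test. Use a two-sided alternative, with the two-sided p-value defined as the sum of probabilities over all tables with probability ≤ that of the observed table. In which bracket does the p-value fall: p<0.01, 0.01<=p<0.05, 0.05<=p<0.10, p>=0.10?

Margins: r₁=12, r₂=16, c₁=17, c₂=11, n=28
p_obs = C(12,10)·C(16,7)/C(28,17); sum pmf over tables with pmf ≤ p_obs
p-value (two-sided) = 0.05403
→ bracket: 0.05<=p<0.10

p-value bracket: 0.05<=p<0.10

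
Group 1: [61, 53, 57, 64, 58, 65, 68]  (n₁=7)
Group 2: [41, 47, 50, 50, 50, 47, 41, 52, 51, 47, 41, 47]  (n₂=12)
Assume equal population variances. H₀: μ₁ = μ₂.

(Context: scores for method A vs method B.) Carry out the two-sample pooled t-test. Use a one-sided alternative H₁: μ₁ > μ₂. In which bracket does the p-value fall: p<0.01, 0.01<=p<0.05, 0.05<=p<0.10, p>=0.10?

x̄₁=60.857, s₁=5.210, n₁=7
x̄₂=47.000, s₂=4.000, n₂=12
s_p² = [6·5.210² + 11·4.000²]/17 = 19.9328
SE = √(s_p²·(1/7+1/12)) = 2.1233
t = (60.857−47.000)/2.1233 = 6.5261
df = 17
p-value (one-sided, H₁ greater) = 0.00000
→ bracket: p<0.01

p-value bracket: p<0.01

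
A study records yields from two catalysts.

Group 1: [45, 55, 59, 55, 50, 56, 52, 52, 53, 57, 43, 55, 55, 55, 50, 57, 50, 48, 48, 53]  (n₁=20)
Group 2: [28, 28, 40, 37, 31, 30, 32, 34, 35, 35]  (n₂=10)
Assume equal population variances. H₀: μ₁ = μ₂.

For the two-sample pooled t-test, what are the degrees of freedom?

degrees of freedom = 28

df = n₁ + n₂ − 2 = 20 + 10 − 2 = 28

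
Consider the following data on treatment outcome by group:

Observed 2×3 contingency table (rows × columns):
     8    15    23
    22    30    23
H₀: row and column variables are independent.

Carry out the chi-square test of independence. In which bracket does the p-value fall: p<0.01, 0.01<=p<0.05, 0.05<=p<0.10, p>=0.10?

p-value bracket: 0.05<=p<0.10

Row totals [46, 75], col totals [30, 45, 46], n=121
χ² = (8−11.40)²/11.40 + (15−17.11)²/17.11 + (23−17.49)²/17.49 + (22−18.60)²/18.60 + (30−27.89)²/27.89 + (23−28.51)²/28.51 = 4.8622
df = 2
p-value (upper-tail) = 0.08794
→ bracket: 0.05<=p<0.10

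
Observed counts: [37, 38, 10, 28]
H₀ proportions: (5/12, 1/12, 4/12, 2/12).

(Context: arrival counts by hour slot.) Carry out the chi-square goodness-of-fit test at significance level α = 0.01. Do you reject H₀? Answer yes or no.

reject H₀: yes

n = 113; E_i = n·p_i = [47.08, 9.42, 37.67, 18.83]
χ² = (37−47.08)²/47.08 + (38−9.42)²/9.42 + (10−37.67)²/37.67 + (28−18.83)²/18.83 = 113.7044
df = 3
p-value (upper-tail) = 0.00000
At α=0.01: p < α → reject H₀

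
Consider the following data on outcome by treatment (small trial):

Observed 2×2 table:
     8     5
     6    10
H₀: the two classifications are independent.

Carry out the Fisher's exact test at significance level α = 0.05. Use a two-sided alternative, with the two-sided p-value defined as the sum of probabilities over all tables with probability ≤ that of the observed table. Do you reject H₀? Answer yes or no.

reject H₀: no

Margins: r₁=13, r₂=16, c₁=14, c₂=15, n=29
p_obs = C(13,8)·C(16,6)/C(29,14); sum pmf over tables with pmf ≤ p_obs
p-value (two-sided) = 0.27230
At α=0.05: p ≥ α → fail to reject H₀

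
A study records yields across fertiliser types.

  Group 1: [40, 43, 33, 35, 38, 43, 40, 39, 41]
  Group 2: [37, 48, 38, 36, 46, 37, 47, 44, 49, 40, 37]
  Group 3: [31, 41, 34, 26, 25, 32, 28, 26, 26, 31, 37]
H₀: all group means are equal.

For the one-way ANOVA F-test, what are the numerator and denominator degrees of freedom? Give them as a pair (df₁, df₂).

k = 3 groups, N = 31 total
df = (k−1, N−k) = (3−1, 31−3) = (2, 28)

degrees of freedom = [2, 28]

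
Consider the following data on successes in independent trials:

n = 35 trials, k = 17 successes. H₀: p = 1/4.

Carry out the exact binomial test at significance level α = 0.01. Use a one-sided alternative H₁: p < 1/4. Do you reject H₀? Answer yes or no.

reject H₀: no

Exact binomial: n=35, k=17, p₀=1/4=0.2500
P(X≤17) from Σ C(n,i)·p₀^i·(1−p₀)^(n−i)
p-value (one-sided, H₁ less) = 0.99930
At α=0.01: p ≥ α → fail to reject H₀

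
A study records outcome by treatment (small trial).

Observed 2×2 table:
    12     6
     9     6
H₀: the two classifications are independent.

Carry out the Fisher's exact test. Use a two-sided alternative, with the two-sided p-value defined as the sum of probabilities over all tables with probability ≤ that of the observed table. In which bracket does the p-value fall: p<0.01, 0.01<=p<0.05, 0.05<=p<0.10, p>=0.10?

p-value bracket: p>=0.10

Margins: r₁=18, r₂=15, c₁=21, c₂=12, n=33
p_obs = C(18,12)·C(15,9)/C(33,21); sum pmf over tables with pmf ≤ p_obs
p-value (two-sided) = 0.73066
→ bracket: p>=0.10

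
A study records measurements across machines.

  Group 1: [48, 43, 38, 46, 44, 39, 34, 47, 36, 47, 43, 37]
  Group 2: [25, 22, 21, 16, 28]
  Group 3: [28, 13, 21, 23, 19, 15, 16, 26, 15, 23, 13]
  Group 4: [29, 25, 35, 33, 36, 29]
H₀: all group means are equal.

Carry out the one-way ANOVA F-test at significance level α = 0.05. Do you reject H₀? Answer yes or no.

Group means [41.83, 22.40, 19.27, 31.17], grand mean 29.794
SSB = Σnᵢ(x̄ᵢ−x̄)² = 3241.677; SSW = ΣΣ(x−x̄ᵢ)² = 705.882
MSB = 3241.677/3 = 1080.5590; MSW = 705.882/30 = 23.5294
F = MSB/MSW = 45.9238
df = (3, 30)
p-value (upper-tail) = 0.00000
At α=0.05: p < α → reject H₀

reject H₀: yes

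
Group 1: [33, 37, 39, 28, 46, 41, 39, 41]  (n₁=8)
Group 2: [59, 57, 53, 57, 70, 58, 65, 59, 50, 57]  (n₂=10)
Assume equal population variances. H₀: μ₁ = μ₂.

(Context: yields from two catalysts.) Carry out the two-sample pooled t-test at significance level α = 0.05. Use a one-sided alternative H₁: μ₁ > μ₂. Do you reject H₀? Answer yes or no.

x̄₁=38.000, s₁=5.477, n₁=8
x̄₂=58.500, s₂=5.622, n₂=10
s_p² = [7·5.477² + 9·5.622²]/16 = 30.9062
SE = √(s_p²·(1/8+1/10)) = 2.6370
t = (38.000−58.500)/2.6370 = -7.7739
df = 16
p-value (one-sided, H₁ greater) = 1.00000
At α=0.05: p ≥ α → fail to reject H₀

reject H₀: no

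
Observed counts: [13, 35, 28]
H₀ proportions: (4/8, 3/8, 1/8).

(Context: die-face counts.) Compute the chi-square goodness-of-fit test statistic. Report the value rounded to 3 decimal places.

n = 76; E_i = n·p_i = [38.00, 28.50, 9.50]
χ² = (13−38.00)²/38.00 + (35−28.50)²/28.50 + (28−9.50)²/9.50 = 53.9561
df = 2

test statistic = 53.956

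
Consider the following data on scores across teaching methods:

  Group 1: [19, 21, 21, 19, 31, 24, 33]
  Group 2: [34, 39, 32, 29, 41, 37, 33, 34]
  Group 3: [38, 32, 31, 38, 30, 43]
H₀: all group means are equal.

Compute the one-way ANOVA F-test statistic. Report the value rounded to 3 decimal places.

test statistic = 11.817

Group means [24.00, 34.88, 35.33], grand mean 31.381
SSB = Σnᵢ(x̄ᵢ−x̄)² = 572.744; SSW = ΣΣ(x−x̄ᵢ)² = 436.208
MSB = 572.744/2 = 286.3720; MSW = 436.208/18 = 24.2338
F = MSB/MSW = 11.8171
df = (2, 18)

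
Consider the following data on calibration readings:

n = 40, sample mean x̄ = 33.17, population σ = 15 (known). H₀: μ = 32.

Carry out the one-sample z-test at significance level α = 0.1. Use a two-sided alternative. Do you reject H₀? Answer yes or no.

reject H₀: no

SE = σ/√n = 15/√40 = 2.3717
z = (x̄−μ₀)/SE = (33.17−32)/2.3717 = 0.4933
p-value (two-sided) = 0.62179
At α=0.1: p ≥ α → fail to reject H₀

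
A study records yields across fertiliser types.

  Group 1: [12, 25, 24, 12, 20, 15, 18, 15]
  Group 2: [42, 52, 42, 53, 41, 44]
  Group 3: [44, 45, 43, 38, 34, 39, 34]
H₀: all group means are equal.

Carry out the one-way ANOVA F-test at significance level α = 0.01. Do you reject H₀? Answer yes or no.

reject H₀: yes

Group means [17.62, 45.67, 39.57], grand mean 32.952
SSB = Σnᵢ(x̄ᵢ−x̄)² = 3156.030; SSW = ΣΣ(x−x̄ᵢ)² = 448.923
MSB = 3156.030/2 = 1578.0149; MSW = 448.923/18 = 24.9401
F = MSB/MSW = 63.2721
df = (2, 18)
p-value (upper-tail) = 0.00000
At α=0.01: p < α → reject H₀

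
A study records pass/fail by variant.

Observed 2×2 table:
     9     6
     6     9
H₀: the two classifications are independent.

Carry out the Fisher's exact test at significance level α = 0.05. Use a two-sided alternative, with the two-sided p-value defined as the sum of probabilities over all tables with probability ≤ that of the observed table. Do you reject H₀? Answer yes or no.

Margins: r₁=15, r₂=15, c₁=15, c₂=15, n=30
p_obs = C(15,9)·C(15,6)/C(30,15); sum pmf over tables with pmf ≤ p_obs
p-value (two-sided) = 0.46609
At α=0.05: p ≥ α → fail to reject H₀

reject H₀: no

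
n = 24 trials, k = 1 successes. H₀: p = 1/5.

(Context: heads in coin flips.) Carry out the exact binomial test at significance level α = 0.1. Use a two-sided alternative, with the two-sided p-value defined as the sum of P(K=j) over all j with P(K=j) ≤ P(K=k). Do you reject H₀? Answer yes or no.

reject H₀: yes

Exact binomial: n=24, k=1, p₀=1/5=0.2000
P(X=j) = C(n,j)·p₀^j·(1−p₀)^(n−j); p = Σ P(X=j) over j with P(X=j) ≤ P(X=1)
p-value (two-sided) = 0.06923
At α=0.1: p < α → reject H₀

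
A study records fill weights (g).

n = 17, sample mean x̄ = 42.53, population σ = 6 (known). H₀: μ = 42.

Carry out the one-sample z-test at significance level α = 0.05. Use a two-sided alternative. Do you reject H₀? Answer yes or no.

SE = σ/√n = 6/√17 = 1.4552
z = (x̄−μ₀)/SE = (42.53−42)/1.4552 = 0.3642
p-value (two-sided) = 0.71570
At α=0.05: p ≥ α → fail to reject H₀

reject H₀: no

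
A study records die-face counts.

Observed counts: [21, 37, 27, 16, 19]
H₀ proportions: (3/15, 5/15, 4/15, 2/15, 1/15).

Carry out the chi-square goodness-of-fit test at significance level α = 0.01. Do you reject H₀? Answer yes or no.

n = 120; E_i = n·p_i = [24.00, 40.00, 32.00, 16.00, 8.00]
χ² = (21−24.00)²/24.00 + (37−40.00)²/40.00 + (27−32.00)²/32.00 + (16−16.00)²/16.00 + (19−8.00)²/8.00 = 16.5063
df = 4
p-value (upper-tail) = 0.00241
At α=0.01: p < α → reject H₀

reject H₀: yes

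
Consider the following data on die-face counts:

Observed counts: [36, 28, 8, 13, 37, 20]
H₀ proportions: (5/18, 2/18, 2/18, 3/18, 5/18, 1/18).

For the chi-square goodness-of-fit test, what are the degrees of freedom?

degrees of freedom = 5

df = k − 1 = 6 − 1 = 5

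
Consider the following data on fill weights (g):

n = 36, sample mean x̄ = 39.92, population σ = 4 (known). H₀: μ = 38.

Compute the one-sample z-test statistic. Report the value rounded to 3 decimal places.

test statistic = 2.880

SE = σ/√n = 4/√36 = 0.6667
z = (x̄−μ₀)/SE = (39.92−38)/0.6667 = 2.8800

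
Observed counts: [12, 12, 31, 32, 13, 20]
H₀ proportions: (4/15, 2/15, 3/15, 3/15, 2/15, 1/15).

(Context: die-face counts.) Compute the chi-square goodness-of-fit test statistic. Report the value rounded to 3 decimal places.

n = 120; E_i = n·p_i = [32.00, 16.00, 24.00, 24.00, 16.00, 8.00]
χ² = (12−32.00)²/32.00 + (12−16.00)²/16.00 + (31−24.00)²/24.00 + (32−24.00)²/24.00 + (13−16.00)²/16.00 + (20−8.00)²/8.00 = 36.7708
df = 5

test statistic = 36.771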